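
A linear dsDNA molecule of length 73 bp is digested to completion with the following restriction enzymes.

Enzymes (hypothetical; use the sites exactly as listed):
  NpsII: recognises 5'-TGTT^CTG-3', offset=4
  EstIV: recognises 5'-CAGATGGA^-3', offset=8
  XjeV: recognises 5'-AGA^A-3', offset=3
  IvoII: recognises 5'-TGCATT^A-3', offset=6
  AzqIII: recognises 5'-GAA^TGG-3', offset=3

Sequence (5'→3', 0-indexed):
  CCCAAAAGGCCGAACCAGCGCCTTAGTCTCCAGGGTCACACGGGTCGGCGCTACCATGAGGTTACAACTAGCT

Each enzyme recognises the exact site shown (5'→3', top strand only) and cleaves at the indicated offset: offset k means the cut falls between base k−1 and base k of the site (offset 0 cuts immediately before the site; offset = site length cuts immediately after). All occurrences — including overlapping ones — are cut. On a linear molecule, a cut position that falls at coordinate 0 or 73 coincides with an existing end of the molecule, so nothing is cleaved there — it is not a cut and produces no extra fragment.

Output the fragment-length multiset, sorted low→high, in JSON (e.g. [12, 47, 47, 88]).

Scan for sites:
  NpsII (TGTTCTG, off=4): no sites
  EstIV (CAGATGGA, off=8): no sites
  XjeV (AGAA, off=3): no sites
  IvoII (TGCATTA, off=6): no sites
  AzqIII (GAATGG, off=3): no sites

Pooled cuts: ∅

Fragment lengths:
  no cuts → one linear fragment of 73 bp

[73]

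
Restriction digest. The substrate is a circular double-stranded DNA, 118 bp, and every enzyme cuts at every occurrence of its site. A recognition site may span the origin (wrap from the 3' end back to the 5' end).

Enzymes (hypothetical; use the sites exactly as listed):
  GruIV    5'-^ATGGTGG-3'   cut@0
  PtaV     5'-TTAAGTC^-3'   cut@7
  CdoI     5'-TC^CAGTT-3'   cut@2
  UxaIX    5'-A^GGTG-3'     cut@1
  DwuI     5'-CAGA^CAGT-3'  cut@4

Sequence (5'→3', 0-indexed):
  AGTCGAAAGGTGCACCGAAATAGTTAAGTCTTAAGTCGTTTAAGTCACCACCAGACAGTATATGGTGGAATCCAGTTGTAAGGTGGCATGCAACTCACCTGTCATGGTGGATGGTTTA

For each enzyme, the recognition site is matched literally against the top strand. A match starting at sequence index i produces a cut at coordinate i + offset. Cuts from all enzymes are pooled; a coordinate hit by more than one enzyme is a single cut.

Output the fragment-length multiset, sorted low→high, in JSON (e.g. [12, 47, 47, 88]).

[4,6,7,9,9,9,11,19,22,22]

Scan for sites:
  GruIV ATGGTGG/0: at [61, 103] ⇒ [61, 103]
  PtaV TTAAGTC/7: at [23, 30, 39, 115] ⇒ [4, 30, 37, 46]
  CdoI TCCAGTT/2: at [70] ⇒ [72]
  UxaIX AGGTG/1: at [7, 80] ⇒ [8, 81]
  DwuI CAGACAGT/4: at [51] ⇒ [55]

Pooled cuts: [4, 8, 30, 37, 46, 55, 61, 72, 81, 103]

Fragment lengths:
  4→8: 4 bp
  8→30: 22 bp
  30→37: 7 bp
  37→46: 9 bp
  46→55: 9 bp
  55→61: 6 bp
  61→72: 11 bp
  72→81: 9 bp
  81→103: 22 bp
  103→4 (wrap): 118-103+4 = 19 bp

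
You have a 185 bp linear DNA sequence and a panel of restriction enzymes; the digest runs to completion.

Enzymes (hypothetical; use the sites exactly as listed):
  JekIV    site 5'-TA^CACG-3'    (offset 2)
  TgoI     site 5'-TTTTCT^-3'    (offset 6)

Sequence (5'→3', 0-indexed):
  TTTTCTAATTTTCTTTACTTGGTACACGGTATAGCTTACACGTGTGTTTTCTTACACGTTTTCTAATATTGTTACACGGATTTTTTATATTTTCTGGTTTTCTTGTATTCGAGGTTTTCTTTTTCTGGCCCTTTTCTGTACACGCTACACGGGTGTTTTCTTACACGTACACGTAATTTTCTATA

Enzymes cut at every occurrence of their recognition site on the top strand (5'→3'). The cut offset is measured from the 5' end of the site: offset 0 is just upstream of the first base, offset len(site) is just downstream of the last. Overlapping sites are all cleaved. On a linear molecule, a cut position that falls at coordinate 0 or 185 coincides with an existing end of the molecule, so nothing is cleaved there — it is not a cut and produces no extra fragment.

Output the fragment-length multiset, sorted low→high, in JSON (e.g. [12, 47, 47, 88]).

[2,2,3,3,6,6,6,7,8,8,10,10,10,11,13,14,14,14,17,21]

Scan for sites:
  JekIV (TACACG, off=2): starts [22, 36, 52, 72, 138, 145, 161, 167] → cuts [24, 38, 54, 74, 140, 147, 163, 169]
  TgoI (TTTTCT, off=6): starts [0, 8, 46, 58, 89, 97, 114, 120, 131, 155, 176] → cuts [6, 14, 52, 64, 95, 103, 120, 126, 137, 161, 182]

All cut coordinates (distinct, sorted): [6, 14, 24, 38, 52, 54, 64, 74, 95, 103, 120, 126, 137, 140, 147, 161, 163, 169, 182]

Fragments:
  [0,6): 6 bp
  [6,14): 8 bp
  [14,24): 10 bp
  [24,38): 14 bp
  [38,52): 14 bp
  [52,54): 2 bp
  [54,64): 10 bp
  [64,74): 10 bp
  [74,95): 21 bp
  [95,103): 8 bp
  [103,120): 17 bp
  [120,126): 6 bp
  [126,137): 11 bp
  [137,140): 3 bp
  [140,147): 7 bp
  [147,161): 14 bp
  [161,163): 2 bp
  [163,169): 6 bp
  [169,182): 13 bp
  [182,185): 3 bp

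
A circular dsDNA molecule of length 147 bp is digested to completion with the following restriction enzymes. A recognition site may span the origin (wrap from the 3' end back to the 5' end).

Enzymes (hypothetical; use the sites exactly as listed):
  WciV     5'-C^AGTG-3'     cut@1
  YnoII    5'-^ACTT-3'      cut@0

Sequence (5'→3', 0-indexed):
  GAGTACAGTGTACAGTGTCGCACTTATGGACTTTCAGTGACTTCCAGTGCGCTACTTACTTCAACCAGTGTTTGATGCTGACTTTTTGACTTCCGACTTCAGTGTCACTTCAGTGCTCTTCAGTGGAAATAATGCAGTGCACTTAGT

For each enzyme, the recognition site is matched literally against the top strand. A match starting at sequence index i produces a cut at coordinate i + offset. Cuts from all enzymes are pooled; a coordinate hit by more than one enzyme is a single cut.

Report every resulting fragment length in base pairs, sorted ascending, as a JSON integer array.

Site scan:
  WciV CAGTG/1: at [5, 12, 34, 44, 65, 99, 110, 120, 134] ⇒ [6, 13, 35, 45, 66, 100, 111, 121, 135]
  YnoII ACTT/0: at [21, 29, 39, 53, 57, 80, 88, 95, 106, 140] ⇒ [21, 29, 39, 53, 57, 80, 88, 95, 106, 140]

All cut coordinates (distinct, sorted): [6, 13, 21, 29, 35, 39, 45, 53, 57, 66, 80, 88, 95, 100, 106, 111, 121, 135, 140]

Fragments:
  6→13: 7 bp
  13→21: 8 bp
  21→29: 8 bp
  29→35: 6 bp
  35→39: 4 bp
  39→45: 6 bp
  45→53: 8 bp
  53→57: 4 bp
  57→66: 9 bp
  66→80: 14 bp
  80→88: 8 bp
  88→95: 7 bp
  95→100: 5 bp
  100→106: 6 bp
  106→111: 5 bp
  111→121: 10 bp
  121→135: 14 bp
  135→140: 5 bp
  140→6 (wrap): 147-140+6 = 13 bp

[4,4,5,5,5,6,6,6,7,7,8,8,8,8,9,10,13,14,14]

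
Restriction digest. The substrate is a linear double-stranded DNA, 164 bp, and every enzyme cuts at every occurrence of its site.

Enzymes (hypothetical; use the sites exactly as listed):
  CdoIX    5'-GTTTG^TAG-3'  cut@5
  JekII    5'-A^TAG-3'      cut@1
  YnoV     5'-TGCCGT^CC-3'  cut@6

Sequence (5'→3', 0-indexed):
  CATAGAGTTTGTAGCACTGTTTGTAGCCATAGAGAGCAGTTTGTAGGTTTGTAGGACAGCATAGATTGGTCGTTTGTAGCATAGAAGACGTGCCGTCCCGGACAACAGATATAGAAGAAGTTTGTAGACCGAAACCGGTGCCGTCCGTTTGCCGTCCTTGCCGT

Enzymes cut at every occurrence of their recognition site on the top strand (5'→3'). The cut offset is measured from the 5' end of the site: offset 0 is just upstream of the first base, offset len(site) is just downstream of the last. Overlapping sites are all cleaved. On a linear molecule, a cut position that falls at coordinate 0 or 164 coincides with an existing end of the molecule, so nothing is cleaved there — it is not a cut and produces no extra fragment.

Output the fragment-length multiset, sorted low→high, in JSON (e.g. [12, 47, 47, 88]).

[2,5,6,8,9,9,10,11,12,13,14,15,15,15,20]

Scan for sites:
  CdoIX (GTTTGTAG, off=5): starts [6, 18, 38, 46, 71, 119] → cuts [11, 23, 43, 51, 76, 124]
  JekII (ATAG, off=1): starts [1, 28, 60, 80, 110] → cuts [2, 29, 61, 81, 111]
  YnoV (TGCCGTCC, off=6): starts [90, 138, 149] → cuts [96, 144, 155]

All cut coordinates (distinct, sorted): [2, 11, 23, 29, 43, 51, 61, 76, 81, 96, 111, 124, 144, 155]

Fragments:
  [0,2): 2 bp
  [2,11): 9 bp
  [11,23): 12 bp
  [23,29): 6 bp
  [29,43): 14 bp
  [43,51): 8 bp
  [51,61): 10 bp
  [61,76): 15 bp
  [76,81): 5 bp
  [81,96): 15 bp
  [96,111): 15 bp
  [111,124): 13 bp
  [124,144): 20 bp
  [144,155): 11 bp
  [155,164): 9 bp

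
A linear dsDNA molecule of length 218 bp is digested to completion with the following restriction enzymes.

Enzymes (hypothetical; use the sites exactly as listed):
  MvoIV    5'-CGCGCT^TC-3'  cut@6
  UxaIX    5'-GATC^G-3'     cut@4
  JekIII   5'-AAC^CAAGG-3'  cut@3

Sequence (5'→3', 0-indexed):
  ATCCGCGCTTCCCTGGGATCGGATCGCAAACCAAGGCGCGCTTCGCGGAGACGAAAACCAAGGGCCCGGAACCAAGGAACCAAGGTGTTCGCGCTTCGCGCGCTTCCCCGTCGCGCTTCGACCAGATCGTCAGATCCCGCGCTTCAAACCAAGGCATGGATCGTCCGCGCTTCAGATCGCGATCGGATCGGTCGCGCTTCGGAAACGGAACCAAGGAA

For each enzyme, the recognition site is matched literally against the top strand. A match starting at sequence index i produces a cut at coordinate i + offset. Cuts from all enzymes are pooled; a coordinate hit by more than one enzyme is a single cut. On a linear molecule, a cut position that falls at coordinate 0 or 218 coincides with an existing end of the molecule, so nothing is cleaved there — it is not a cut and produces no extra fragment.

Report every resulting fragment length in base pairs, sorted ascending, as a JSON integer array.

[5,5,6,6,6,7,7,8,9,9,9,9,11,11,11,13,13,13,14,15,15,16]

Scan for sites:
  MvoIV CGCGCTTC/6: at [3, 36, 89, 98, 111, 137, 165, 192] ⇒ [9, 42, 95, 104, 117, 143, 171, 198]
  UxaIX GATCG/4: at [16, 21, 124, 158, 174, 180, 185] ⇒ [20, 25, 128, 162, 178, 184, 189]
  JekIII AACCAAGG/3: at [28, 55, 69, 77, 146, 208] ⇒ [31, 58, 72, 80, 149, 211]

All cut coordinates (distinct, sorted): [9, 20, 25, 31, 42, 58, 72, 80, 95, 104, 117, 128, 143, 149, 162, 171, 178, 184, 189, 198, 211]

Fragment lengths:
  [0,9): 9 bp
  [9,20): 11 bp
  [20,25): 5 bp
  [25,31): 6 bp
  [31,42): 11 bp
  [42,58): 16 bp
  [58,72): 14 bp
  [72,80): 8 bp
  [80,95): 15 bp
  [95,104): 9 bp
  [104,117): 13 bp
  [117,128): 11 bp
  [128,143): 15 bp
  [143,149): 6 bp
  [149,162): 13 bp
  [162,171): 9 bp
  [171,178): 7 bp
  [178,184): 6 bp
  [184,189): 5 bp
  [189,198): 9 bp
  [198,211): 13 bp
  [211,218): 7 bp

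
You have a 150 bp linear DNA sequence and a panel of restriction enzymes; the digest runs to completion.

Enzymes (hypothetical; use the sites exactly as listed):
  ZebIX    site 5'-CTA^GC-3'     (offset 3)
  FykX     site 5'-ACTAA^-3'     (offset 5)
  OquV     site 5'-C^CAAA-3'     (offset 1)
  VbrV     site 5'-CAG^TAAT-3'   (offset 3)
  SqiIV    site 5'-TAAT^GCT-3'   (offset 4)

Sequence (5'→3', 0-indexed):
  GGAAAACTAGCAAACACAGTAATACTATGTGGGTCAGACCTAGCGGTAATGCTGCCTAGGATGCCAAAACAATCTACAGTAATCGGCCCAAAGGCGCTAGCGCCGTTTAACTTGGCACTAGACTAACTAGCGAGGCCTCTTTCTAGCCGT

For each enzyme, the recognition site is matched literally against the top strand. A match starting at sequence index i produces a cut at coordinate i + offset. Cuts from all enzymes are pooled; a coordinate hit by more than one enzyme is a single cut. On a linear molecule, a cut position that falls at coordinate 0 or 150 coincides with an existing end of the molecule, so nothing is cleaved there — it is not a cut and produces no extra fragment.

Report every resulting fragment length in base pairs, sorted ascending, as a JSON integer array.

[3,5,8,9,9,10,11,14,15,16,23,27]

Scan for sites:
  ZebIX (CTAGC, off=3): starts [6, 39, 96, 126, 142] → cuts [9, 42, 99, 129, 145]
  FykX (ACTAA, off=5): starts [121] → cuts [126]
  OquV (CCAAA, off=1): starts [63, 87] → cuts [64, 88]
  VbrV (CAGTAAT, off=3): starts [16, 76] → cuts [19, 79]
  SqiIV (TAATGCT, off=4): starts [46] → cuts [50]

All cut coordinates (distinct, sorted): [9, 19, 42, 50, 64, 79, 88, 99, 126, 129, 145]

Fragments:
  [0,9): 9 bp
  [9,19): 10 bp
  [19,42): 23 bp
  [42,50): 8 bp
  [50,64): 14 bp
  [64,79): 15 bp
  [79,88): 9 bp
  [88,99): 11 bp
  [99,126): 27 bp
  [126,129): 3 bp
  [129,145): 16 bp
  [145,150): 5 bp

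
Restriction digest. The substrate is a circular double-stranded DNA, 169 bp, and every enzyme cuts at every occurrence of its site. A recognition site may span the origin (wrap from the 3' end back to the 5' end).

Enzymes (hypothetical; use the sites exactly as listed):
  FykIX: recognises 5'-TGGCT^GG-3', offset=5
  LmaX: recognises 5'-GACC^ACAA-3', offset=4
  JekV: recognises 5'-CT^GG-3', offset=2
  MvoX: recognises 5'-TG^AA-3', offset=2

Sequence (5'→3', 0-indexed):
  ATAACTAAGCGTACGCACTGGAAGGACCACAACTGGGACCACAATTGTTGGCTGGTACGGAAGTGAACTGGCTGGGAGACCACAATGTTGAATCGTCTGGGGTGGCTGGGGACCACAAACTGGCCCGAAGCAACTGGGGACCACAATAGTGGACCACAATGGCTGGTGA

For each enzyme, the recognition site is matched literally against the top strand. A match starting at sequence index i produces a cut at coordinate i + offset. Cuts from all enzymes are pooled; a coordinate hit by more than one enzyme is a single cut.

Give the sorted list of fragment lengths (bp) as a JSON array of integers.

Scan for sites:
  FykIX (TGGCTGG, off=5): starts [48, 68, 102, 159] → cuts [53, 73, 107, 164]
  LmaX (GACCACAA, off=4): starts [24, 36, 77, 110, 138, 151] → cuts [28, 40, 81, 114, 142, 155]
  JekV (CTGG, off=2): starts [17, 32, 51, 67, 71, 96, 105, 119, 133, 162] → cuts [19, 34, 53, 69, 73, 98, 107, 121, 135, 164]
  MvoX (TGAA, off=2): starts [63, 88, 166] → cuts [65, 90, 168]

All cut coordinates (distinct, sorted): [19, 28, 34, 40, 53, 65, 69, 73, 81, 90, 98, 107, 114, 121, 135, 142, 155, 164, 168]

Fragment lengths:
  19→28: 9 bp
  28→34: 6 bp
  34→40: 6 bp
  40→53: 13 bp
  53→65: 12 bp
  65→69: 4 bp
  69→73: 4 bp
  73→81: 8 bp
  81→90: 9 bp
  90→98: 8 bp
  98→107: 9 bp
  107→114: 7 bp
  114→121: 7 bp
  121→135: 14 bp
  135→142: 7 bp
  142→155: 13 bp
  155→164: 9 bp
  164→168: 4 bp
  168→19 (wrap): 169-168+19 = 20 bp

[4,4,4,6,6,7,7,7,8,8,9,9,9,9,12,13,13,14,20]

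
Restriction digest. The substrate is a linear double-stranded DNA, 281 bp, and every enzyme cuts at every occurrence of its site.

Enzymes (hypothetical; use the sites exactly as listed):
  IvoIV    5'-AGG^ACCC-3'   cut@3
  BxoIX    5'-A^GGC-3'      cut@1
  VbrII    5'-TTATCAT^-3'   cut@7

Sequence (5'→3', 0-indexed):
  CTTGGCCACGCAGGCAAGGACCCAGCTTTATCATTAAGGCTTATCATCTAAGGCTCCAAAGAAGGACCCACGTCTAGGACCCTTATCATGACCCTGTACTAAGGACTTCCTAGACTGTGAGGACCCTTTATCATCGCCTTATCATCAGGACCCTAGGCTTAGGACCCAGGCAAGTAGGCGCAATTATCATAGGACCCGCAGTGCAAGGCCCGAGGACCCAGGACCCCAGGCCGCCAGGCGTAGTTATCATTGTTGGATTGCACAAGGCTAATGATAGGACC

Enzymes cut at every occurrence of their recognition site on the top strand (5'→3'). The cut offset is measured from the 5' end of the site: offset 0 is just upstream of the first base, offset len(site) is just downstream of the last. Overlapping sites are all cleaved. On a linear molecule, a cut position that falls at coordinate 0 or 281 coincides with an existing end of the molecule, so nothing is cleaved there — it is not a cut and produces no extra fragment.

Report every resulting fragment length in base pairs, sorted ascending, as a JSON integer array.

[3,3,4,4,5,6,6,7,7,8,8,8,9,10,11,11,12,12,13,13,14,14,14,15,15,16,33]

Per-enzyme occurrences:
  IvoIV AGGACCC/3: at [16, 62, 75, 119, 146, 160, 190, 212, 219] ⇒ [19, 65, 78, 122, 149, 163, 193, 215, 222]
  BxoIX AGGC/1: at [11, 36, 50, 154, 167, 175, 205, 227, 235, 264] ⇒ [12, 37, 51, 155, 168, 176, 206, 228, 236, 265]
  VbrII TTATCAT/7: at [27, 40, 82, 127, 138, 183, 243] ⇒ [34, 47, 89, 134, 145, 190, 250]

All cut coordinates (distinct, sorted): [12, 19, 34, 37, 47, 51, 65, 78, 89, 122, 134, 145, 149, 155, 163, 168, 176, 190, 193, 206, 215, 222, 228, 236, 250, 265]

Fragment lengths:
  [0,12): 12 bp
  [12,19): 7 bp
  [19,34): 15 bp
  [34,37): 3 bp
  [37,47): 10 bp
  [47,51): 4 bp
  [51,65): 14 bp
  [65,78): 13 bp
  [78,89): 11 bp
  [89,122): 33 bp
  [122,134): 12 bp
  [134,145): 11 bp
  [145,149): 4 bp
  [149,155): 6 bp
  [155,163): 8 bp
  [163,168): 5 bp
  [168,176): 8 bp
  [176,190): 14 bp
  [190,193): 3 bp
  [193,206): 13 bp
  [206,215): 9 bp
  [215,222): 7 bp
  [222,228): 6 bp
  [228,236): 8 bp
  [236,250): 14 bp
  [250,265): 15 bp
  [265,281): 16 bp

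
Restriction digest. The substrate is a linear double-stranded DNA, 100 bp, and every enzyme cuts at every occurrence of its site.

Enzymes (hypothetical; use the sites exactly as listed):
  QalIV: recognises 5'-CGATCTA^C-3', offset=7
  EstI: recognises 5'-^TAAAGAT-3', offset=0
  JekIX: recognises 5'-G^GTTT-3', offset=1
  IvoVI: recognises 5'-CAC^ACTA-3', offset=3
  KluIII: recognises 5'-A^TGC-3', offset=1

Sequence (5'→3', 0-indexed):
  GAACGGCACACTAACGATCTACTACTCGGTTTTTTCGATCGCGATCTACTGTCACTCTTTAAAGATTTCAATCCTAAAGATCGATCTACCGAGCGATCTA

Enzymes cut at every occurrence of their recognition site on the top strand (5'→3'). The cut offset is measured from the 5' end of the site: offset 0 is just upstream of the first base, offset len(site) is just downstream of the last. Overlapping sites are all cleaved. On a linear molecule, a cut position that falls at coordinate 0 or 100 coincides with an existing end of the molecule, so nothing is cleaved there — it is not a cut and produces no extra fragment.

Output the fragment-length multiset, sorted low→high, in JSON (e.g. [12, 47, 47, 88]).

[7,9,11,12,12,14,15,20]

Per-enzyme occurrences:
  QalIV (CGATCTAC, off=7): starts [14, 41, 81] → cuts [21, 48, 88]
  EstI (TAAAGAT, off=0): starts [59, 74] → cuts [59, 74]
  JekIX (GGTTT, off=1): starts [27] → cuts [28]
  IvoVI (CACACTA, off=3): starts [6] → cuts [9]
  KluIII (ATGC, off=1): no sites

All cut coordinates (distinct, sorted): [9, 21, 28, 48, 59, 74, 88]

Fragments:
  [0,9): 9 bp
  [9,21): 12 bp
  [21,28): 7 bp
  [28,48): 20 bp
  [48,59): 11 bp
  [59,74): 15 bp
  [74,88): 14 bp
  [88,100): 12 bp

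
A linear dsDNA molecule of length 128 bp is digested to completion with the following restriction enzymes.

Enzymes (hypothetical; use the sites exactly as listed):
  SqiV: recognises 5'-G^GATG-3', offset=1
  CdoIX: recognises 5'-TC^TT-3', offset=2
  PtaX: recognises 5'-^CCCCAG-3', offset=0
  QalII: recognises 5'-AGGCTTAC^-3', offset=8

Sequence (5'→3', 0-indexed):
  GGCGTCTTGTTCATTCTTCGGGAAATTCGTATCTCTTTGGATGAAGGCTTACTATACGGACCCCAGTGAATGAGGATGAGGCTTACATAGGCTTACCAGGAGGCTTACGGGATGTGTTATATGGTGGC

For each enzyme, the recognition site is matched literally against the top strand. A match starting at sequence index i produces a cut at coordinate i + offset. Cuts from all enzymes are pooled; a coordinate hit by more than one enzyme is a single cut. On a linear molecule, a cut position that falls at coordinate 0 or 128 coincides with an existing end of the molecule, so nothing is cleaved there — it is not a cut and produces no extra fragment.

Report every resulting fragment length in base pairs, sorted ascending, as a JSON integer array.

Scan for sites:
  SqiV (GGATG, off=1): starts [38, 73, 109] → cuts [39, 74, 110]
  CdoIX (TCTT, off=2): starts [4, 14, 33] → cuts [6, 16, 35]
  PtaX (CCCCAG, off=0): starts [60] → cuts [60]
  QalII (AGGCTTAC, off=8): starts [44, 78, 88, 100] → cuts [52, 86, 96, 108]

All cut coordinates (distinct, sorted): [6, 16, 35, 39, 52, 60, 74, 86, 96, 108, 110]

Fragments:
  [0,6): 6 bp
  [6,16): 10 bp
  [16,35): 19 bp
  [35,39): 4 bp
  [39,52): 13 bp
  [52,60): 8 bp
  [60,74): 14 bp
  [74,86): 12 bp
  [86,96): 10 bp
  [96,108): 12 bp
  [108,110): 2 bp
  [110,128): 18 bp

[2,4,6,8,10,10,12,12,13,14,18,19]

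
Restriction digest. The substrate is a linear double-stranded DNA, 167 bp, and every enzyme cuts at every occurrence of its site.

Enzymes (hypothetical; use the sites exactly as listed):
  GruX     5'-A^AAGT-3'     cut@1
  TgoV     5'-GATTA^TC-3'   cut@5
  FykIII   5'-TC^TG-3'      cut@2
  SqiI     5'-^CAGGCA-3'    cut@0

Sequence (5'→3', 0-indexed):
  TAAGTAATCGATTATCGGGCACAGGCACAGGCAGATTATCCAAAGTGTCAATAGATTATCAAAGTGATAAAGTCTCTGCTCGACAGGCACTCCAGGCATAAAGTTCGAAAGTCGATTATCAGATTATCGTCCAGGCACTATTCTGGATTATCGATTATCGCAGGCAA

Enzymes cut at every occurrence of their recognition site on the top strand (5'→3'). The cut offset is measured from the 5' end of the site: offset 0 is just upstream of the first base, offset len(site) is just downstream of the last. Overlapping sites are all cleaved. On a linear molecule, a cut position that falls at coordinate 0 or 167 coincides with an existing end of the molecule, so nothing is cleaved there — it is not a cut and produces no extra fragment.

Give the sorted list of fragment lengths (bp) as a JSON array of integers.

Scan for sites:
  GruX AAAGT/1: at [41, 60, 68, 99, 107] ⇒ [42, 61, 69, 100, 108]
  TgoV GATTATC/5: at [9, 33, 53, 113, 121, 145, 152] ⇒ [14, 38, 58, 118, 126, 150, 157]
  FykIII TCTG/2: at [74, 141] ⇒ [76, 143]
  SqiI CAGGCA/0: at [21, 27, 83, 92, 131, 160] ⇒ [21, 27, 83, 92, 131, 160]

All cut coordinates (distinct, sorted): [14, 21, 27, 38, 42, 58, 61, 69, 76, 83, 92, 100, 108, 118, 126, 131, 143, 150, 157, 160]

Fragment lengths:
  [0,14): 14 bp
  [14,21): 7 bp
  [21,27): 6 bp
  [27,38): 11 bp
  [38,42): 4 bp
  [42,58): 16 bp
  [58,61): 3 bp
  [61,69): 8 bp
  [69,76): 7 bp
  [76,83): 7 bp
  [83,92): 9 bp
  [92,100): 8 bp
  [100,108): 8 bp
  [108,118): 10 bp
  [118,126): 8 bp
  [126,131): 5 bp
  [131,143): 12 bp
  [143,150): 7 bp
  [150,157): 7 bp
  [157,160): 3 bp
  [160,167): 7 bp

[3,3,4,5,6,7,7,7,7,7,7,8,8,8,8,9,10,11,12,14,16]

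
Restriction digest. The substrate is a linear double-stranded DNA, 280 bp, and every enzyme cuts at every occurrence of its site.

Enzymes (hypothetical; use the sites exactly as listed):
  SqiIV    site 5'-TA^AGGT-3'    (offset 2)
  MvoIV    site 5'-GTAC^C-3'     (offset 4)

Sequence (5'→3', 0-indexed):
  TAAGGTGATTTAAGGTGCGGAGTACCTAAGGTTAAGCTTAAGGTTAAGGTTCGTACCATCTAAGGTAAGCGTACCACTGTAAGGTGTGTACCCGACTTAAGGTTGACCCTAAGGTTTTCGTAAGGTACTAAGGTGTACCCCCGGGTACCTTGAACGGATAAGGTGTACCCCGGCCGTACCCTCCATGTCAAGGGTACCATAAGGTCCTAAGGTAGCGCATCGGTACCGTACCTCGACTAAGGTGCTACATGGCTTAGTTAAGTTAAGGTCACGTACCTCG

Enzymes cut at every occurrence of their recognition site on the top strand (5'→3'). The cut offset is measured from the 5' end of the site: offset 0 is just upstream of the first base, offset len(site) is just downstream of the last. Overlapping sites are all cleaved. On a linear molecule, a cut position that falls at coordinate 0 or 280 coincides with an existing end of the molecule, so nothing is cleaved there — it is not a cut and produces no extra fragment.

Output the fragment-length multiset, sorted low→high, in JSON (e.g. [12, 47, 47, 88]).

Per-enzyme occurrences:
  SqiIV TAAGGT/2: at [0, 10, 26, 38, 44, 60, 79, 97, 109, 120, 128, 158, 199, 207, 237, 263] ⇒ [2, 12, 28, 40, 46, 62, 81, 99, 111, 122, 130, 160, 201, 209, 239, 265]
  MvoIV GTACC/4: at [21, 52, 70, 87, 134, 144, 164, 175, 193, 222, 227, 272] ⇒ [25, 56, 74, 91, 138, 148, 168, 179, 197, 226, 231, 276]

All cut coordinates (distinct, sorted): [2, 12, 25, 28, 40, 46, 56, 62, 74, 81, 91, 99, 111, 122, 130, 138, 148, 160, 168, 179, 197, 201, 209, 226, 231, 239, 265, 276]

Fragments:
  [0,2): 2 bp
  [2,12): 10 bp
  [12,25): 13 bp
  [25,28): 3 bp
  [28,40): 12 bp
  [40,46): 6 bp
  [46,56): 10 bp
  [56,62): 6 bp
  [62,74): 12 bp
  [74,81): 7 bp
  [81,91): 10 bp
  [91,99): 8 bp
  [99,111): 12 bp
  [111,122): 11 bp
  [122,130): 8 bp
  [130,138): 8 bp
  [138,148): 10 bp
  [148,160): 12 bp
  [160,168): 8 bp
  [168,179): 11 bp
  [179,197): 18 bp
  [197,201): 4 bp
  [201,209): 8 bp
  [209,226): 17 bp
  [226,231): 5 bp
  [231,239): 8 bp
  [239,265): 26 bp
  [265,276): 11 bp
  [276,280): 4 bp

[2,3,4,4,5,6,6,7,8,8,8,8,8,8,10,10,10,10,11,11,11,12,12,12,12,13,17,18,26]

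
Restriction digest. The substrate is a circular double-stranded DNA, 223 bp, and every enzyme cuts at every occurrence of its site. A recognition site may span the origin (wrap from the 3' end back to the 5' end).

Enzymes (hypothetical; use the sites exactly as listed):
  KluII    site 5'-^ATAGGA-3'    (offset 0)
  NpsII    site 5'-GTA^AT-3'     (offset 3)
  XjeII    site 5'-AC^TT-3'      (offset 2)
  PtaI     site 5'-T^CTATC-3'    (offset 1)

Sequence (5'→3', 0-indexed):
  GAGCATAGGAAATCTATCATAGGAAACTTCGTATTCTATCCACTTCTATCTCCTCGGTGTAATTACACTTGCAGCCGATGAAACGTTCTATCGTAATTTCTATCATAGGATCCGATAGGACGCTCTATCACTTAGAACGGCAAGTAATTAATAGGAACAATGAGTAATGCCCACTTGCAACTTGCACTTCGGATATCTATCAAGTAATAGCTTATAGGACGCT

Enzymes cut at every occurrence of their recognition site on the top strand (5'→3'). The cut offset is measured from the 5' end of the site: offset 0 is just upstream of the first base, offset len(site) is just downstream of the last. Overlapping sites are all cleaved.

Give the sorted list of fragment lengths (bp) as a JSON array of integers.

Scan for sites:
  KluII ATAGGA/0: at [4, 18, 104, 114, 150, 213] ⇒ [4, 18, 104, 114, 150, 213]
  NpsII GTAAT/3: at [58, 92, 143, 163, 203] ⇒ [61, 95, 146, 166, 206]
  XjeII ACTT/2: at [25, 41, 66, 129, 172, 179, 185] ⇒ [27, 43, 68, 131, 174, 181, 187]
  PtaI TCTATC/1: at [12, 34, 44, 86, 98, 123, 195] ⇒ [13, 35, 45, 87, 99, 124, 196]

Pooled cuts: [4, 13, 18, 27, 35, 43, 45, 61, 68, 87, 95, 99, 104, 114, 124, 131, 146, 150, 166, 174, 181, 187, 196, 206, 213]

Fragment lengths:
  4→13: 9 bp
  13→18: 5 bp
  18→27: 9 bp
  27→35: 8 bp
  35→43: 8 bp
  43→45: 2 bp
  45→61: 16 bp
  61→68: 7 bp
  68→87: 19 bp
  87→95: 8 bp
  95→99: 4 bp
  99→104: 5 bp
  104→114: 10 bp
  114→124: 10 bp
  124→131: 7 bp
  131→146: 15 bp
  146→150: 4 bp
  150→166: 16 bp
  166→174: 8 bp
  174→181: 7 bp
  181→187: 6 bp
  187→196: 9 bp
  196→206: 10 bp
  206→213: 7 bp
  213→4 (wrap): 223-213+4 = 14 bp

[2,4,4,5,5,6,7,7,7,7,8,8,8,8,9,9,9,10,10,10,14,15,16,16,19]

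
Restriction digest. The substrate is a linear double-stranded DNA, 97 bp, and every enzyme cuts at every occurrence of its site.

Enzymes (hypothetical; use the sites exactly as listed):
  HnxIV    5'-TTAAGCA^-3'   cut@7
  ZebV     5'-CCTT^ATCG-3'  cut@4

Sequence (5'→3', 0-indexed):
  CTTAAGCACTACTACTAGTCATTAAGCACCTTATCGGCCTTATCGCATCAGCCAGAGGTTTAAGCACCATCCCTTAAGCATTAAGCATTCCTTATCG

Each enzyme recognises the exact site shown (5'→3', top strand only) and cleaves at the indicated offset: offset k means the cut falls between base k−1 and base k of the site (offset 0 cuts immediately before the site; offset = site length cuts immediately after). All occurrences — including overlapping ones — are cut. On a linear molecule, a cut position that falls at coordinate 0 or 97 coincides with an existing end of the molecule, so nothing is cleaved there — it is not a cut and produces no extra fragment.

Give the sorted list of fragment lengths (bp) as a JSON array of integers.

Per-enzyme occurrences:
  HnxIV TTAAGCA/7: at [1, 21, 59, 73, 80] ⇒ [8, 28, 66, 80, 87]
  ZebV CCTTATCG/4: at [28, 37, 89] ⇒ [32, 41, 93]

All cut coordinates (distinct, sorted): [8, 28, 32, 41, 66, 80, 87, 93]

Fragment lengths:
  [0,8): 8 bp
  [8,28): 20 bp
  [28,32): 4 bp
  [32,41): 9 bp
  [41,66): 25 bp
  [66,80): 14 bp
  [80,87): 7 bp
  [87,93): 6 bp
  [93,97): 4 bp

[4,4,6,7,8,9,14,20,25]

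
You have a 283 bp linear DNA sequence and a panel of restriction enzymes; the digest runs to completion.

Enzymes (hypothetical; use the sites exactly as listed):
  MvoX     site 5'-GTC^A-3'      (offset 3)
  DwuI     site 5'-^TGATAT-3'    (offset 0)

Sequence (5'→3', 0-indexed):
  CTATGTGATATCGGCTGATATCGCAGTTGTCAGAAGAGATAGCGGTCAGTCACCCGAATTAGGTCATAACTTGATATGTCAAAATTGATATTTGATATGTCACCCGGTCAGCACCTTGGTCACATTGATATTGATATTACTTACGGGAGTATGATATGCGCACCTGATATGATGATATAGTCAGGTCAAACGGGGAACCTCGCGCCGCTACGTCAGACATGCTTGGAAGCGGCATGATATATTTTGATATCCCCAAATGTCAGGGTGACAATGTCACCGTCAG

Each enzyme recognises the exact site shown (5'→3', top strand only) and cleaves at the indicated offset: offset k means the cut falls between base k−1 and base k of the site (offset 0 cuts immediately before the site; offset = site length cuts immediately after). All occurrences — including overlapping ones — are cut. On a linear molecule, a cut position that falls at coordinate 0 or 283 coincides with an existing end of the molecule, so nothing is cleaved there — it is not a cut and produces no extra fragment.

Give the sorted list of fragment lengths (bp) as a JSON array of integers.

[2,4,4,5,5,5,6,6,6,7,8,8,9,9,10,10,10,12,13,14,14,16,16,17,20,20,27]

Per-enzyme occurrences:
  MvoX GTCA/3: at [28, 44, 48, 62, 77, 98, 106, 118, 179, 184, 211, 258, 272, 278] ⇒ [31, 47, 51, 65, 80, 101, 109, 121, 182, 187, 214, 261, 275, 281]
  DwuI TGATAT/0: at [5, 15, 71, 85, 92, 125, 131, 151, 164, 172, 234, 244] ⇒ [5, 15, 71, 85, 92, 125, 131, 151, 164, 172, 234, 244]

Pooled cuts: [5, 15, 31, 47, 51, 65, 71, 80, 85, 92, 101, 109, 121, 125, 131, 151, 164, 172, 182, 187, 214, 234, 244, 261, 275, 281]

Fragments:
  [0,5): 5 bp
  [5,15): 10 bp
  [15,31): 16 bp
  [31,47): 16 bp
  [47,51): 4 bp
  [51,65): 14 bp
  [65,71): 6 bp
  [71,80): 9 bp
  [80,85): 5 bp
  [85,92): 7 bp
  [92,101): 9 bp
  [101,109): 8 bp
  [109,121): 12 bp
  [121,125): 4 bp
  [125,131): 6 bp
  [131,151): 20 bp
  [151,164): 13 bp
  [164,172): 8 bp
  [172,182): 10 bp
  [182,187): 5 bp
  [187,214): 27 bp
  [214,234): 20 bp
  [234,244): 10 bp
  [244,261): 17 bp
  [261,275): 14 bp
  [275,281): 6 bp
  [281,283): 2 bp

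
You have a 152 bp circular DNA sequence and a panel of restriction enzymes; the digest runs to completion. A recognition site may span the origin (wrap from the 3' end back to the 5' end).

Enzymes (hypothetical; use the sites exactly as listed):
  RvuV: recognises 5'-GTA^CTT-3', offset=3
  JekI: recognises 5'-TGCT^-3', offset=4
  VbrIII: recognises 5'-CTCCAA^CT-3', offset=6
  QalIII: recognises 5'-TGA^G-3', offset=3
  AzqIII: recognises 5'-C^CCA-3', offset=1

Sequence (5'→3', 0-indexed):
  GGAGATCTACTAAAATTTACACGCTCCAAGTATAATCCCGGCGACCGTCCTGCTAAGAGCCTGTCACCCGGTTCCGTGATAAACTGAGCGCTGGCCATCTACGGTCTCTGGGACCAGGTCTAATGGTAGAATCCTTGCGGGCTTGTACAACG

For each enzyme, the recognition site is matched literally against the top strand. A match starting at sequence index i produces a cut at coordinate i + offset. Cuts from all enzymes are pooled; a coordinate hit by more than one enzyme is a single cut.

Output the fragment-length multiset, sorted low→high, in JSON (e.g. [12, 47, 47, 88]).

[33,119]

Per-enzyme occurrences:
  RvuV (GTACTT, off=3): no sites
  JekI TGCT/4: at [50] ⇒ [54]
  VbrIII (CTCCAACT, off=6): no sites
  QalIII TGAG/3: at [84] ⇒ [87]
  AzqIII (CCCA, off=1): no sites

Pooled cuts: [54, 87]

Fragments:
  54→87: 33 bp
  87→54 (wrap): 152-87+54 = 119 bp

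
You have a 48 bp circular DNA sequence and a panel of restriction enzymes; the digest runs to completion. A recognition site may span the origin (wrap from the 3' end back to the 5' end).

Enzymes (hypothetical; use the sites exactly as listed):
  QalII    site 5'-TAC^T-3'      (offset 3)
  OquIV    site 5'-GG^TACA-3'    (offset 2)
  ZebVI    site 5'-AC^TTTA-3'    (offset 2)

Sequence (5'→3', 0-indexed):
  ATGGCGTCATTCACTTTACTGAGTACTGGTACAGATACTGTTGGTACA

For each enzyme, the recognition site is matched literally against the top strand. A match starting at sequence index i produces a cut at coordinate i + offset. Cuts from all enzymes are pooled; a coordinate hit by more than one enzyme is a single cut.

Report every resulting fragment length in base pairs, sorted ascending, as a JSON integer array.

Site scan:
  QalII TACT/3: at [16, 23, 35] ⇒ [19, 26, 38]
  OquIV GGTACA/2: at [27, 42] ⇒ [29, 44]
  ZebVI ACTTTA/2: at [12] ⇒ [14]

All cut coordinates (distinct, sorted): [14, 19, 26, 29, 38, 44]

Fragment lengths:
  14→19: 5 bp
  19→26: 7 bp
  26→29: 3 bp
  29→38: 9 bp
  38→44: 6 bp
  44→14 (wrap): 48-44+14 = 18 bp

[3,5,6,7,9,18]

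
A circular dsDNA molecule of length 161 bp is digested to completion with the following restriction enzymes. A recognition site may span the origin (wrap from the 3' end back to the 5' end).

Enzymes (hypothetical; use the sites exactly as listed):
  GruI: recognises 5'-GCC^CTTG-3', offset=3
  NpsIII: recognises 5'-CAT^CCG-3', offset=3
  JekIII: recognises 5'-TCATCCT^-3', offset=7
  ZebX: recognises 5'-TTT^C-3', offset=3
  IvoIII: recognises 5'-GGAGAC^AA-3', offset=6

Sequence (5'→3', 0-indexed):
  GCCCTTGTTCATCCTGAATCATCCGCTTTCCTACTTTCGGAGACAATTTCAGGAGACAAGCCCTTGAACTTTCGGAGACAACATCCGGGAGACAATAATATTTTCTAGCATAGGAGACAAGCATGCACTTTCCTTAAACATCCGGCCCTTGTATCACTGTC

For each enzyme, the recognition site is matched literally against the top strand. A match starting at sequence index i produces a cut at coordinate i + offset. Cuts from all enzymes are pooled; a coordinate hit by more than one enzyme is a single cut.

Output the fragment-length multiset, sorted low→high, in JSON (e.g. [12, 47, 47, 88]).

[5,5,5,6,7,7,7,7,8,8,9,10,10,11,12,13,14,17]

Site scan:
  GruI (GCCCTTG, off=3): starts [0, 59, 144] → cuts [3, 62, 147]
  NpsIII (CATCCG, off=3): starts [19, 81, 138] → cuts [22, 84, 141]
  JekIII (TCATCCT, off=7): starts [8] → cuts [15]
  ZebX (TTTC, off=3): starts [26, 34, 46, 69, 101, 128] → cuts [29, 37, 49, 72, 104, 131]
  IvoIII (GGAGACAA, off=6): starts [38, 51, 73, 87, 112] → cuts [44, 57, 79, 93, 118]

Pooled cuts: [3, 15, 22, 29, 37, 44, 49, 57, 62, 72, 79, 84, 93, 104, 118, 131, 141, 147]

Fragment lengths:
  3→15: 12 bp
  15→22: 7 bp
  22→29: 7 bp
  29→37: 8 bp
  37→44: 7 bp
  44→49: 5 bp
  49→57: 8 bp
  57→62: 5 bp
  62→72: 10 bp
  72→79: 7 bp
  79→84: 5 bp
  84→93: 9 bp
  93→104: 11 bp
  104→118: 14 bp
  118→131: 13 bp
  131→141: 10 bp
  141→147: 6 bp
  147→3 (wrap): 161-147+3 = 17 bp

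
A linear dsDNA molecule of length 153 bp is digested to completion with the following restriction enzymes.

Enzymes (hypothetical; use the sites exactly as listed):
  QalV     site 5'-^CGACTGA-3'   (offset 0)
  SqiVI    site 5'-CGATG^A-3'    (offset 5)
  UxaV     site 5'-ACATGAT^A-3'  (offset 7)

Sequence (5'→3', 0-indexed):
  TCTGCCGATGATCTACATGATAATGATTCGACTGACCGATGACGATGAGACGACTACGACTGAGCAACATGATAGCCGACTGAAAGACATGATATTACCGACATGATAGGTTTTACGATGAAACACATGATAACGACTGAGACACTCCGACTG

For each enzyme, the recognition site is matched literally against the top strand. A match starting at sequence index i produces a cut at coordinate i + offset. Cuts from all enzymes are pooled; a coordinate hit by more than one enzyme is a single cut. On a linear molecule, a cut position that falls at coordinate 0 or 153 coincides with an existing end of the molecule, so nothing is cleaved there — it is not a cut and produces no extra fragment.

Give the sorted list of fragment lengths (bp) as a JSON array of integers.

[2,3,6,7,9,10,11,11,13,13,14,17,17,20]

Scan for sites:
  QalV (CGACTGA, off=0): starts [28, 56, 76, 133] → cuts [28, 56, 76, 133]
  SqiVI (CGATGA, off=5): starts [5, 36, 42, 115] → cuts [10, 41, 47, 120]
  UxaV (ACATGATA, off=7): starts [14, 66, 86, 100, 124] → cuts [21, 73, 93, 107, 131]

All cut coordinates (distinct, sorted): [10, 21, 28, 41, 47, 56, 73, 76, 93, 107, 120, 131, 133]

Fragments:
  [0,10): 10 bp
  [10,21): 11 bp
  [21,28): 7 bp
  [28,41): 13 bp
  [41,47): 6 bp
  [47,56): 9 bp
  [56,73): 17 bp
  [73,76): 3 bp
  [76,93): 17 bp
  [93,107): 14 bp
  [107,120): 13 bp
  [120,131): 11 bp
  [131,133): 2 bp
  [133,153): 20 bp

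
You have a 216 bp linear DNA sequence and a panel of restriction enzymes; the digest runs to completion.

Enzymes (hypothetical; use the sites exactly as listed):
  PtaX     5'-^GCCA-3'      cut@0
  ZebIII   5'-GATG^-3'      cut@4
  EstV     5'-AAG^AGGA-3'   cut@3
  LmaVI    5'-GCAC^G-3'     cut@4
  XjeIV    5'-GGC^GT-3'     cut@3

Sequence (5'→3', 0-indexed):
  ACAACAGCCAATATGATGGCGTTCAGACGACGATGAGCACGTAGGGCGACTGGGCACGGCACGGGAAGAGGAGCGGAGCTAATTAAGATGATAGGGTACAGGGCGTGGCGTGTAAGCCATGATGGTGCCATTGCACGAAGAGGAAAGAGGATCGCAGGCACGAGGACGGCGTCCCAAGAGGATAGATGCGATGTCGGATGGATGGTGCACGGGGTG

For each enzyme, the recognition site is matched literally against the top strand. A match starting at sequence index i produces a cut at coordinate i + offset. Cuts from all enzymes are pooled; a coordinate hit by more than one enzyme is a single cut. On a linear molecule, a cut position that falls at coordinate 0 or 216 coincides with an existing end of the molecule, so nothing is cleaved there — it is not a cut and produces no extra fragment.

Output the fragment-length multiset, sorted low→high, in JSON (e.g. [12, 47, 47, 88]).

Scan for sites:
  PtaX (GCCA, off=0): starts [6, 115, 126] → cuts [6, 115, 126]
  ZebIII (GATG, off=4): starts [14, 31, 86, 120, 184, 189, 196, 200] → cuts [18, 35, 90, 124, 188, 193, 200, 204]
  EstV (AAGAGGA, off=3): starts [65, 137, 144, 175] → cuts [68, 140, 147, 178]
  LmaVI (GCACG, off=4): starts [36, 53, 58, 132, 157, 206] → cuts [40, 57, 62, 136, 161, 210]
  XjeIV (GGCGT, off=3): starts [17, 101, 106, 167] → cuts [20, 104, 109, 170]

Pooled cuts: [6, 18, 20, 35, 40, 57, 62, 68, 90, 104, 109, 115, 124, 126, 136, 140, 147, 161, 170, 178, 188, 193, 200, 204, 210]

Fragments:
  [0,6): 6 bp
  [6,18): 12 bp
  [18,20): 2 bp
  [20,35): 15 bp
  [35,40): 5 bp
  [40,57): 17 bp
  [57,62): 5 bp
  [62,68): 6 bp
  [68,90): 22 bp
  [90,104): 14 bp
  [104,109): 5 bp
  [109,115): 6 bp
  [115,124): 9 bp
  [124,126): 2 bp
  [126,136): 10 bp
  [136,140): 4 bp
  [140,147): 7 bp
  [147,161): 14 bp
  [161,170): 9 bp
  [170,178): 8 bp
  [178,188): 10 bp
  [188,193): 5 bp
  [193,200): 7 bp
  [200,204): 4 bp
  [204,210): 6 bp
  [210,216): 6 bp

[2,2,4,4,5,5,5,5,6,6,6,6,6,7,7,8,9,9,10,10,12,14,14,15,17,22]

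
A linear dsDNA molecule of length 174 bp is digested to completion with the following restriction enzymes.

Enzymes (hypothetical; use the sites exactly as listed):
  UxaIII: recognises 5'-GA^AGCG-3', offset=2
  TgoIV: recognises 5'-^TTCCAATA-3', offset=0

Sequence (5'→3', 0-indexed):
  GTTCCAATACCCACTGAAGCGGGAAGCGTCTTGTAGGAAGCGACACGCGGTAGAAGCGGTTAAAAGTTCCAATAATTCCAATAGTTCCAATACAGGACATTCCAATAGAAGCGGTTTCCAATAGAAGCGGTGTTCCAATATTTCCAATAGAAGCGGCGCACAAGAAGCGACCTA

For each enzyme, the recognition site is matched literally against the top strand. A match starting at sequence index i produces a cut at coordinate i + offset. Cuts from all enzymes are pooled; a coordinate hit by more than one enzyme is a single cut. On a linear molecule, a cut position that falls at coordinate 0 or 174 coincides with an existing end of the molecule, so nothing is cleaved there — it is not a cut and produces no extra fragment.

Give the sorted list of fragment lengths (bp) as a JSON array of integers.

[1,6,7,7,9,9,9,9,10,10,10,12,14,14,15,16,16]

Scan for sites:
  UxaIII (GAAGCG, off=2): starts [15, 22, 36, 52, 107, 123, 149, 163] → cuts [17, 24, 38, 54, 109, 125, 151, 165]
  TgoIV (TTCCAATA, off=0): starts [1, 66, 75, 84, 99, 115, 132, 141] → cuts [1, 66, 75, 84, 99, 115, 132, 141]

All cut coordinates (distinct, sorted): [1, 17, 24, 38, 54, 66, 75, 84, 99, 109, 115, 125, 132, 141, 151, 165]

Fragments:
  [0,1): 1 bp
  [1,17): 16 bp
  [17,24): 7 bp
  [24,38): 14 bp
  [38,54): 16 bp
  [54,66): 12 bp
  [66,75): 9 bp
  [75,84): 9 bp
  [84,99): 15 bp
  [99,109): 10 bp
  [109,115): 6 bp
  [115,125): 10 bp
  [125,132): 7 bp
  [132,141): 9 bp
  [141,151): 10 bp
  [151,165): 14 bp
  [165,174): 9 bp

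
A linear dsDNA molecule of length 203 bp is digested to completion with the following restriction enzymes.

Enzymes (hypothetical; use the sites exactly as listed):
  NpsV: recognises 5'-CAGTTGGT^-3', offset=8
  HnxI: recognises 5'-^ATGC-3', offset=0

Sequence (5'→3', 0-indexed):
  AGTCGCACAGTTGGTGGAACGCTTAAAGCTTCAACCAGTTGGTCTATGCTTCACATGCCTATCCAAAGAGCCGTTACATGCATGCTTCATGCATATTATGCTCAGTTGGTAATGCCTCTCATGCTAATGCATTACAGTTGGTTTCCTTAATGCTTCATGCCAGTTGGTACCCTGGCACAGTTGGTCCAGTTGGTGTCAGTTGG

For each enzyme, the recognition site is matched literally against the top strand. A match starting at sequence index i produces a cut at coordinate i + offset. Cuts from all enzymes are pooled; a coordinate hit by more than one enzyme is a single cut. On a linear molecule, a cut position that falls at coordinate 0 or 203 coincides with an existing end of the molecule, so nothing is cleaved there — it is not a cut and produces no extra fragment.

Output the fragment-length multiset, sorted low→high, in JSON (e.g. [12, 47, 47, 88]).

Scan for sites:
  NpsV CAGTTGGT/8: at [7, 35, 102, 134, 160, 177, 186] ⇒ [15, 43, 110, 142, 168, 185, 194]
  HnxI ATGC/0: at [45, 54, 77, 81, 88, 97, 111, 120, 126, 149, 156] ⇒ [45, 54, 77, 81, 88, 97, 111, 120, 126, 149, 156]

Pooled cuts: [15, 43, 45, 54, 77, 81, 88, 97, 110, 111, 120, 126, 142, 149, 156, 168, 185, 194]

Fragments:
  [0,15): 15 bp
  [15,43): 28 bp
  [43,45): 2 bp
  [45,54): 9 bp
  [54,77): 23 bp
  [77,81): 4 bp
  [81,88): 7 bp
  [88,97): 9 bp
  [97,110): 13 bp
  [110,111): 1 bp
  [111,120): 9 bp
  [120,126): 6 bp
  [126,142): 16 bp
  [142,149): 7 bp
  [149,156): 7 bp
  [156,168): 12 bp
  [168,185): 17 bp
  [185,194): 9 bp
  [194,203): 9 bp

[1,2,4,6,7,7,7,9,9,9,9,9,12,13,15,16,17,23,28]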